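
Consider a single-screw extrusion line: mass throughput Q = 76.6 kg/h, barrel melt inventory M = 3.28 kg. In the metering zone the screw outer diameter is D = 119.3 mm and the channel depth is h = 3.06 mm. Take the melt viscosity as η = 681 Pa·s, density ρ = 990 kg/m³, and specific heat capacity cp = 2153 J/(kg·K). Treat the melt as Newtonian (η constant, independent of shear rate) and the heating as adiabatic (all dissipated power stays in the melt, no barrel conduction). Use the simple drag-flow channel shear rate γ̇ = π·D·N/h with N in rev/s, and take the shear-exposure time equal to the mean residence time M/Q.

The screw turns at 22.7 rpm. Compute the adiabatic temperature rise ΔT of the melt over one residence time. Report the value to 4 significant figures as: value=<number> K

value=105.8 K

Convert throughput: Q = 76.6 kg/h = 76.6/3600 = 0.0212778 kg/s
Mean residence time: t_res = M/Q_s = 3.28 kg / 0.0212778 kg/s = 154.151 s
Convert to SI: D = 0.1193 m, h = 0.00306 m, N = 22.7/60 = 0.378333 rev/s
γ̇ = π D N / h = (π)(0.1193)(0.378333) / 0.00306 = 46.3387 s⁻¹
ΔT = η·γ̇²·t_res / (ρ·cp) = 681 · (46.3387)² · 154.151 / (990 · 2153) = 105.755 K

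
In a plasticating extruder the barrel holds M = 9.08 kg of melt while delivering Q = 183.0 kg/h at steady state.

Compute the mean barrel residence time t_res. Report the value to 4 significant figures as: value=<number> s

Q_s = Q / 3600 = 183.0 / 3600 = 0.0508333 kg/s
t_res = M / Q_s = 9.08 / 0.0508333 = 178.623 s

value=178.6 s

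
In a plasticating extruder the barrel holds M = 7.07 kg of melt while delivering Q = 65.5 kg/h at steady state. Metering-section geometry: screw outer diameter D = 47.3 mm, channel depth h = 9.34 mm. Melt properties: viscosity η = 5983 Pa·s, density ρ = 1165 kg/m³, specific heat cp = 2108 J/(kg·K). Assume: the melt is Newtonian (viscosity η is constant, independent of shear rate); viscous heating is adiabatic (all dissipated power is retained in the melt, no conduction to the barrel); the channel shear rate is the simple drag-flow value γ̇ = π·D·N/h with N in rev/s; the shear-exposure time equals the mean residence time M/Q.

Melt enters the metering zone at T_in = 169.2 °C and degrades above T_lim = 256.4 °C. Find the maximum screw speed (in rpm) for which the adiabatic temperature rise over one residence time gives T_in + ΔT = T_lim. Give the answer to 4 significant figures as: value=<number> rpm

Throughput in SI: Q_s = 65.5 kg/h ÷ 3600 s/h = 0.0181944 kg/s
t_res = M / Q_s = 7.07 ÷ 0.0181944 = 388.58 s
Convert to metres: D = 0.0473 m, h = 0.00934 m
ΔT_a = T_lim − T_in = 256.4 °C − 169.2 °C = 87.2 K
Invert ΔT = ηγ̇²t_res/(ρcp) for γ̇: γ̇_max² = ΔT_a ρ cp / (η t_res) = 87.2·1165·2108 / (5983·388.58) = 92.1114 s⁻²
Take the square root: γ̇_max = √(92.1114) = 9.59747 s⁻¹
N_max = γ̇_max h / (πD) = 9.59747·0.00934/(π·0.0473) = 0.603243 rev/s → ×60 = 36.1946 rpm

value=36.19 rpm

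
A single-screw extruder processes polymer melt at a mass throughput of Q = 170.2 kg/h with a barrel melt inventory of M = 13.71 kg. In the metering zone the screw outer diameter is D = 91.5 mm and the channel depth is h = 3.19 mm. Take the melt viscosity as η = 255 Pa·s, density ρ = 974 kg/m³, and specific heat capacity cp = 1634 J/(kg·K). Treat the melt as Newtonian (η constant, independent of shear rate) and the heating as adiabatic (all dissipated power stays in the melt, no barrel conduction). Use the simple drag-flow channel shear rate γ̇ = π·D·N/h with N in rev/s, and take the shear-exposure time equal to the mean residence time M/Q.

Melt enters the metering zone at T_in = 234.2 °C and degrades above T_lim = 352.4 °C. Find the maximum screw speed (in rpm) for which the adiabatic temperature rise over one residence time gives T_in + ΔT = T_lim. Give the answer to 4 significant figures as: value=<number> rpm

value=33.58 rpm

Q_s = Q / 3600 = 170.2 / 3600 = 0.0472778 kg/s
t_res = M / Q_s = 13.71 / 0.0472778 = 289.988 s
Geometry in SI: D = 91.5 mm → 0.0915 m, h = 3.19 mm → 0.00319 m
ΔT_a = T_lim − T_in = 352.4 °C − 234.2 °C = 118.2 K
γ̇_max² = ΔT_a·ρ·cp / (η·t_res) = [118.2 × 974 × 1634] / [255 × 289.988] = 2543.95 s⁻²
γ̇_max = sqrt(2543.95) = 50.4375 s⁻¹
N_max = γ̇_max h / (πD) = 50.4375·0.00319/(π·0.0915) = 0.559724 rev/s → ×60 = 33.5834 rpm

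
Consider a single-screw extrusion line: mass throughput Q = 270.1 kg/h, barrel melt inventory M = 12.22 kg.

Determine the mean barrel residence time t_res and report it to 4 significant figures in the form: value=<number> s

value=162.9 s

Convert throughput: Q = 270.1 kg/h = 270.1/3600 = 0.0750278 kg/s
Mean residence time: t_res = M/Q_s = 12.22 kg / 0.0750278 kg/s = 162.873 s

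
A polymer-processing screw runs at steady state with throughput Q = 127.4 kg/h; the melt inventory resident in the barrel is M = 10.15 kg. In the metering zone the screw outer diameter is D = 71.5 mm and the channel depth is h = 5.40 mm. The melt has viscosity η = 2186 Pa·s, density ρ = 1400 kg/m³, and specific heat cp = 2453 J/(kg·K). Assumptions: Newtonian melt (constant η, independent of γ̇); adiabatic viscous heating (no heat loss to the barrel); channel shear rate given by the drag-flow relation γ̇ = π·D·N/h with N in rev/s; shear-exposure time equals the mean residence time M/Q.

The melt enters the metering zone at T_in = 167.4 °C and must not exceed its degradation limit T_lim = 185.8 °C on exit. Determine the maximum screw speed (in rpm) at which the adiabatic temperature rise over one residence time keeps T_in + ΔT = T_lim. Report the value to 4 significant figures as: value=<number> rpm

Throughput in SI: Q_s = 127.4 kg/h ÷ 3600 s/h = 0.0353889 kg/s
t_res = M / Q_s = 10.15 / 0.0353889 = 286.813 s
D = 71.5 mm = 0.0715 m;  h = 5.40 mm = 0.0054 m
ΔT_a = T_lim − T_in = 185.8 °C − 167.4 °C = 18.4 K
Invert ΔT = ηγ̇²t_res/(ρcp) for γ̇: γ̇_max² = ΔT_a ρ cp / (η t_res) = 18.4·1400·2453 / (2186·286.813) = 100.785 s⁻²
Take the square root: γ̇_max = √(100.785) = 10.0392 s⁻¹
N_max = γ̇_max h / (πD) = 10.0392·0.0054/(π·0.0715) = 0.241343 rev/s → ×60 = 14.4806 rpm

value=14.48 rpm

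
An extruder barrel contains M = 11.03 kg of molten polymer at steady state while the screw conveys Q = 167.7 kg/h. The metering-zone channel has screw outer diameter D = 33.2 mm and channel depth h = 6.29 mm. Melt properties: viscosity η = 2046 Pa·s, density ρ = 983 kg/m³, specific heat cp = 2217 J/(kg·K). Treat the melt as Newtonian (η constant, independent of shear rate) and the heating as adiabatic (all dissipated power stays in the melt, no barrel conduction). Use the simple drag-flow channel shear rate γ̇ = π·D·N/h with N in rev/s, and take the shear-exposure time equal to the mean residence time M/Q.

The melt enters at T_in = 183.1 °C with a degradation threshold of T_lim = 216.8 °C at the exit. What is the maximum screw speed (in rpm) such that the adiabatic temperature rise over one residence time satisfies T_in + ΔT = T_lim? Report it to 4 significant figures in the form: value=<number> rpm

value=44.55 rpm

Throughput in SI: Q_s = 167.7 kg/h ÷ 3600 s/h = 0.0465833 kg/s
t_res = M / Q_s = 11.03 / 0.0465833 = 236.78 s
D = 33.2 mm = 0.0332 m;  h = 6.29 mm = 0.00629 m
ΔT_a = T_lim − T_in = 216.8 − 183.1 = 33.7 K
Invert ΔT = ηγ̇²t_res/(ρcp) for γ̇: γ̇_max² = ΔT_a ρ cp / (η t_res) = 33.7·983·2217 / (2046·236.78) = 151.6 s⁻²
γ̇_max = sqrt(151.6) = 12.3126 s⁻¹
N_max = γ̇_max h / (πD) = 12.3126·0.00629/(π·0.0332) = 0.742526 rev/s → ×60 = 44.5516 rpm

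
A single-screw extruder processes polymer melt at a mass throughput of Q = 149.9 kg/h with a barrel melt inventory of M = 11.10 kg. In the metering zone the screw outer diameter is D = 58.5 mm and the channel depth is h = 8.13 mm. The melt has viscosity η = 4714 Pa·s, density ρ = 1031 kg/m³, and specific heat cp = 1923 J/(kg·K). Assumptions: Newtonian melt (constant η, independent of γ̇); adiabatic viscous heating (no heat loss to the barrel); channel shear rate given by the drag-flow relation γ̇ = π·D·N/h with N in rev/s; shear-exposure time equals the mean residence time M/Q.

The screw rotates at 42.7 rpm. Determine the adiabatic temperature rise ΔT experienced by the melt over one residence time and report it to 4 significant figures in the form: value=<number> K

Throughput in SI: Q_s = 149.9 kg/h ÷ 3600 s/h = 0.0416389 kg/s
Mean residence time: t_res = M/Q_s = 11.10 kg / 0.0416389 kg/s = 266.578 s
Geometry in metres: D = 58.5 mm → 0.0585 m, h = 8.13 mm → 0.00813 m; screw speed N = 42.7 rpm = 0.711667 rev/s
γ̇ = π·D·N / h = π · 0.0585 · 0.711667 / 0.00813 = 16.0876 s⁻¹
Adiabatic rise: ΔT = η γ̇² t_res / (ρ cp) = 4714·(16.0876)²·266.578 / (1031·1923) = 164.044 K

value=164.0 K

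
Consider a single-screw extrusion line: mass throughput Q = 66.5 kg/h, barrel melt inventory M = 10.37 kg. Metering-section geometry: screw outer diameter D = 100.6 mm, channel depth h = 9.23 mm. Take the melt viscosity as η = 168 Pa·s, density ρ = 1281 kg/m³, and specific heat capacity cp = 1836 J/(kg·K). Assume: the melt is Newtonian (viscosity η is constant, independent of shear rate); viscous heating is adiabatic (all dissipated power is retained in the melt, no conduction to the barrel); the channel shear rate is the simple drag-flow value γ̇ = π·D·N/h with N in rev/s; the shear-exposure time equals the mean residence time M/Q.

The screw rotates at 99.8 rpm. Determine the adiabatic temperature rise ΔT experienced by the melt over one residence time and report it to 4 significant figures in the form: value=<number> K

value=130.1 K

Q_s = Q / 3600 = 66.5 / 3600 = 0.0184722 kg/s
t_res = M / Q_s = 10.37 / 0.0184722 = 561.383 s
Convert to SI: D = 0.1006 m, h = 0.00923 m, N = 99.8/60 = 1.66333 rev/s
γ̇ = π·D·N / h = π · 0.1006 · 1.66333 / 0.00923 = 56.9542 s⁻¹
ΔT = η·γ̇²·t_res / (ρ·cp) = 168 · (56.9542)² · 561.383 / (1281 · 1836) = 130.076 K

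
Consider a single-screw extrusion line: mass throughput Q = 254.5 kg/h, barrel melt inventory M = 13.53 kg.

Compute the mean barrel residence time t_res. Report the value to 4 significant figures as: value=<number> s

value=191.4 s

Throughput in SI: Q_s = 254.5 kg/h ÷ 3600 s/h = 0.0706944 kg/s
t_res = M / Q_s = 13.53 / 0.0706944 = 191.387 s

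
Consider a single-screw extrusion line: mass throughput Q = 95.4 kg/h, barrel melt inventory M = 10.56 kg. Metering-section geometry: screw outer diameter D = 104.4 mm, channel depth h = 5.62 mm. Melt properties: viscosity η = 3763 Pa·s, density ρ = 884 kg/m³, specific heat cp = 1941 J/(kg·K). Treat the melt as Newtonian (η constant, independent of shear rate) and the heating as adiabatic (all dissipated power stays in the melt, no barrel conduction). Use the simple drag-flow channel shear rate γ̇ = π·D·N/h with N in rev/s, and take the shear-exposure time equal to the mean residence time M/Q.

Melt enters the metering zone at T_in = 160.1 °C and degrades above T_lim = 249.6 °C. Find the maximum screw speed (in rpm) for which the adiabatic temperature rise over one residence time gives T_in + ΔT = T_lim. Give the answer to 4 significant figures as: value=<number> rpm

value=10.40 rpm

Throughput in SI: Q_s = 95.4 kg/h ÷ 3600 s/h = 0.0265 kg/s
Mean residence time: t_res = M/Q_s = 10.56 kg / 0.0265 kg/s = 398.491 s
Geometry in SI: D = 104.4 mm → 0.1044 m, h = 5.62 mm → 0.00562 m
ΔT_a = T_lim − T_in = 249.6 − 160.1 = 89.5 K
γ̇_max² = ΔT_a·ρ·cp / (η·t_res) = [89.5 × 884 × 1941] / [3763 × 398.491] = 102.411 s⁻²
γ̇_max = √102.411 = 10.1199 s⁻¹
N_max = γ̇_max·h / (π·D) = 10.1199 · 0.00562 / (π · 0.1044) = 0.173404 rev/s = 10.4043 rpm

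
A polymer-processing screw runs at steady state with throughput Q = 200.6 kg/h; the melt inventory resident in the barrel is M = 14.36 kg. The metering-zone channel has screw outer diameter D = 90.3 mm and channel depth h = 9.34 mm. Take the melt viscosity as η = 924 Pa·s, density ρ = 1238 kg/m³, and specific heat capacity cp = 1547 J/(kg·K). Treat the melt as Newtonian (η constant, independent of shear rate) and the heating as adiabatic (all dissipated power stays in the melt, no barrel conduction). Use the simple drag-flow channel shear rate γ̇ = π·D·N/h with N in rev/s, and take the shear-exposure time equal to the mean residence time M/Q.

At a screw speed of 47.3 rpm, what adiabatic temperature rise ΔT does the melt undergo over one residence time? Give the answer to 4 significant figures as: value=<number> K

Convert throughput: Q = 200.6 kg/h = 200.6/3600 = 0.0557222 kg/s
t_res = M / Q_s = 14.36 / 0.0557222 = 257.707 s
D = 90.3 mm = 0.0903 m;  h = 9.34 mm = 0.00934 m;  N = 47.3 rpm / 60 = 0.788333 rev/s
γ̇ = π·D·N / h = π · 0.0903 · 0.788333 / 0.00934 = 23.9442 s⁻¹
ΔT = η·γ̇²·t_res / (ρ·cp) = 924 · (23.9442)² · 257.707 / (1238 · 1547) = 71.2834 K

value=71.28 K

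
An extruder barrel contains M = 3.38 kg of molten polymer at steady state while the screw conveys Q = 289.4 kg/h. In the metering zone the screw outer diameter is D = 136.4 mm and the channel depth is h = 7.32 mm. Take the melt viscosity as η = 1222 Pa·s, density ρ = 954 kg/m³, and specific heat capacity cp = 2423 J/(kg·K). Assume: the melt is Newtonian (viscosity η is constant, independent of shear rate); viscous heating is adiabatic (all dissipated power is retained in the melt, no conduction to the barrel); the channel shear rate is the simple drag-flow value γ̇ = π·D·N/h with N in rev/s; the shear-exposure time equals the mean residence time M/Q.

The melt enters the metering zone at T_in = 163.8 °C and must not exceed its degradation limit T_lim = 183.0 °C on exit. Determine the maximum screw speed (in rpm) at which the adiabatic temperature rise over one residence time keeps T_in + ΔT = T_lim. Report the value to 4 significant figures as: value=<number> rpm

value=30.12 rpm

Convert throughput: Q = 289.4 kg/h = 289.4/3600 = 0.0803889 kg/s
Mean residence time: t_res = M/Q_s = 3.38 kg / 0.0803889 kg/s = 42.0456 s
D = 136.4 mm = 0.1364 m;  h = 7.32 mm = 0.00732 m
ΔT_a = T_lim − T_in = 183.0 °C − 163.8 °C = 19.2 K
Invert ΔT = ηγ̇²t_res/(ρcp) for γ̇: γ̇_max² = ΔT_a ρ cp / (η t_res) = 19.2·954·2423 / (1222·42.0456) = 863.796 s⁻²
Take the square root: γ̇_max = √(863.796) = 29.3904 s⁻¹
Solve γ̇ = πDN/h for N: N_max = γ̇_max·h/(π·D) = 29.3904 × 0.00732 / (π × 0.1364) = 0.502056 rev/s = 30.1234 rpm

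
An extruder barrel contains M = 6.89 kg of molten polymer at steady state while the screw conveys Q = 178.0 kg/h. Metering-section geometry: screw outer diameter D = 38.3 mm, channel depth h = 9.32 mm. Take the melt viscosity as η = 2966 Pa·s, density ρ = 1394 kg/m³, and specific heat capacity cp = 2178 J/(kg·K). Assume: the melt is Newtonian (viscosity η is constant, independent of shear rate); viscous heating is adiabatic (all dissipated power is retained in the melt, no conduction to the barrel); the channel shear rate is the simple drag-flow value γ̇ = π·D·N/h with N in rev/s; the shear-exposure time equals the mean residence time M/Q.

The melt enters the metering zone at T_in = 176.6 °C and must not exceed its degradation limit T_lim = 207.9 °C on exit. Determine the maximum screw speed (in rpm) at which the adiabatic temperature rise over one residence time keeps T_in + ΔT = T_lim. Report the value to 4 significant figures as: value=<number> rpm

Convert throughput: Q = 178.0 kg/h = 178.0/3600 = 0.0494444 kg/s
Mean residence time: t_res = M/Q_s = 6.89 kg / 0.0494444 kg/s = 139.348 s
Convert to metres: D = 0.0383 m, h = 0.00932 m
Allowable rise: ΔT_a = T_lim − T_in = 207.9 − 176.6 = 31.3 K
Invert ΔT = ηγ̇²t_res/(ρcp) for γ̇: γ̇_max² = ΔT_a ρ cp / (η t_res) = 31.3·1394·2178 / (2966·139.348) = 229.928 s⁻²
Take the square root: γ̇_max = √(229.928) = 15.1634 s⁻¹
N_max = γ̇_max·h / (π·D) = 15.1634 · 0.00932 / (π · 0.0383) = 1.17453 rev/s = 70.4717 rpm

value=70.47 rpm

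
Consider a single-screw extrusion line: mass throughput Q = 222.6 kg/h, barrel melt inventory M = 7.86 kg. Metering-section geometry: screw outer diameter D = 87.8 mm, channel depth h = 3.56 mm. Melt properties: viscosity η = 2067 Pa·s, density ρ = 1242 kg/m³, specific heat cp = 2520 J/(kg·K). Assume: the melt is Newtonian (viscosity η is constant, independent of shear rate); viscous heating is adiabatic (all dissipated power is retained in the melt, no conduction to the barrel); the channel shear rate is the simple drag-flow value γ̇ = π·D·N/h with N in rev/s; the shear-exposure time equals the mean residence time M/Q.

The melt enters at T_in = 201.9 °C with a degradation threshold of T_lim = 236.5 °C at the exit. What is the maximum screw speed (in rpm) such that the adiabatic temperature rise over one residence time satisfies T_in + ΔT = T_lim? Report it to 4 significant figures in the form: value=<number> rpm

value=15.72 rpm

Q_s = Q / 3600 = 222.6 / 3600 = 0.0618333 kg/s
t_res = M / Q_s = 7.86 / 0.0618333 = 127.116 s
D = 87.8 mm = 0.0878 m;  h = 3.56 mm = 0.00356 m
ΔT_a = T_lim − T_in = 236.5 °C − 201.9 °C = 34.6 K
γ̇_max² = ΔT_a·ρ·cp/(η·t_res) = 34.6·1242·2520/(2067·127.116) = 412.152 s⁻²
γ̇_max = √412.152 = 20.3015 s⁻¹
N_max = γ̇_max·h / (π·D) = 20.3015 · 0.00356 / (π · 0.0878) = 0.26202 rev/s = 15.7212 rpm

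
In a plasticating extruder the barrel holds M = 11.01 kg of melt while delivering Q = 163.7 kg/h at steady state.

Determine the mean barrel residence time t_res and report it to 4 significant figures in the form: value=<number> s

value=242.1 s

Q_s = Q / 3600 = 163.7 / 3600 = 0.0454722 kg/s
t_res = M / Q_s = 11.01 ÷ 0.0454722 = 242.126 s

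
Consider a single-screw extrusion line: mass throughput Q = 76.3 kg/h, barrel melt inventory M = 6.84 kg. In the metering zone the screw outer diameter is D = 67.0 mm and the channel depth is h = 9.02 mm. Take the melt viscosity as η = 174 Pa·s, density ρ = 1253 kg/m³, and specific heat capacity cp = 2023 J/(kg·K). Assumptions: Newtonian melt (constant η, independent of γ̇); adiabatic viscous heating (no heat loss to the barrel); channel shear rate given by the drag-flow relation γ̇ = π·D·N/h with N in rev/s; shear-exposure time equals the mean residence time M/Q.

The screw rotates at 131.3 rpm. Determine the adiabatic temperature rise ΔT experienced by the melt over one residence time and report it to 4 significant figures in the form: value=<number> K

Convert throughput: Q = 76.3 kg/h = 76.3/3600 = 0.0211944 kg/s
t_res = M / Q_s = 6.84 / 0.0211944 = 322.726 s
D = 67.0 mm = 0.067 m;  h = 9.02 mm = 0.00902 m;  N = 131.3 rpm / 60 = 2.18833 rev/s
γ̇ = π D N / h = (π)(0.067)(2.18833) / 0.00902 = 51.066 s⁻¹
Adiabatic rise: ΔT = η γ̇² t_res / (ρ cp) = 174·(51.066)²·322.726 / (1253·2023) = 57.7696 K

value=57.77 K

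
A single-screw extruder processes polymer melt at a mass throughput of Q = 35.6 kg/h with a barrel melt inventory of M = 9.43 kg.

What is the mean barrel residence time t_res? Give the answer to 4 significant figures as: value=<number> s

value=953.6 s

Throughput in SI: Q_s = 35.6 kg/h ÷ 3600 s/h = 0.00988889 kg/s
t_res = M / Q_s = 9.43 ÷ 0.00988889 = 953.596 s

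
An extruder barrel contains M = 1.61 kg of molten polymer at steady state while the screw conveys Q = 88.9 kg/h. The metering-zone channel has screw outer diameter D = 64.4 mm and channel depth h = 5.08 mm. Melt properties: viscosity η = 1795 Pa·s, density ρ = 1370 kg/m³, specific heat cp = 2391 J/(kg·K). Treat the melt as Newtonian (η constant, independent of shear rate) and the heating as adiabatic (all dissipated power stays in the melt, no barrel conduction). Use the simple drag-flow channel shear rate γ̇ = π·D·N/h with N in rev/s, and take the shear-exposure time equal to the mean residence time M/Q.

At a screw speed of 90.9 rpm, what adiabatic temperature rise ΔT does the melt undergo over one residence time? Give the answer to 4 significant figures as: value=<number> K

value=130.1 K

Throughput in SI: Q_s = 88.9 kg/h ÷ 3600 s/h = 0.0246944 kg/s
Mean residence time: t_res = M/Q_s = 1.61 kg / 0.0246944 kg/s = 65.1969 s
Convert to SI: D = 0.0644 m, h = 0.00508 m, N = 90.9/60 = 1.515 rev/s
γ̇ = π·D·N / h = π · 0.0644 · 1.515 / 0.00508 = 60.3371 s⁻¹
Adiabatic rise: ΔT = η γ̇² t_res / (ρ cp) = 1795·(60.3371)²·65.1969 / (1370·2391) = 130.065 K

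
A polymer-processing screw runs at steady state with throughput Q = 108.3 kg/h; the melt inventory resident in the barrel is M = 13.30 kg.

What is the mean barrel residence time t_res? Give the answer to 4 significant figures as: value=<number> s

value=442.1 s

Convert throughput: Q = 108.3 kg/h = 108.3/3600 = 0.0300833 kg/s
Mean residence time: t_res = M/Q_s = 13.30 kg / 0.0300833 kg/s = 442.105 s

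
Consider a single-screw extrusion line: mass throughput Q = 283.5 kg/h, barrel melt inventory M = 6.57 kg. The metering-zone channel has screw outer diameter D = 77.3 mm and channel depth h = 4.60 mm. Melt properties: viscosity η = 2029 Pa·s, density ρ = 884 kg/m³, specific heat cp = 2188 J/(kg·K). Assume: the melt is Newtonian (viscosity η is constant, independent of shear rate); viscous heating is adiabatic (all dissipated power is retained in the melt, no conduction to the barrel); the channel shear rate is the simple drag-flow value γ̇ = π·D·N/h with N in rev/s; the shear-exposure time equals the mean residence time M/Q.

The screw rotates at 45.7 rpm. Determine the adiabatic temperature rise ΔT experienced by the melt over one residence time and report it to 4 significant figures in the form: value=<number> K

value=141.5 K

Q_s = Q / 3600 = 283.5 / 3600 = 0.07875 kg/s
Mean residence time: t_res = M/Q_s = 6.57 kg / 0.07875 kg/s = 83.4286 s
D = 77.3 mm = 0.0773 m;  h = 4.60 mm = 0.0046 m;  N = 45.7 rpm / 60 = 0.761667 rev/s
Shear rate: γ̇ = πDN/h = π·0.0773·0.761667/0.0046 = 40.2102 s⁻¹
ΔT = η·γ̇²·t_res/(ρ·cp) = [2029 × 40.2102² × 83.4286] / [884 × 2188] = 141.504 K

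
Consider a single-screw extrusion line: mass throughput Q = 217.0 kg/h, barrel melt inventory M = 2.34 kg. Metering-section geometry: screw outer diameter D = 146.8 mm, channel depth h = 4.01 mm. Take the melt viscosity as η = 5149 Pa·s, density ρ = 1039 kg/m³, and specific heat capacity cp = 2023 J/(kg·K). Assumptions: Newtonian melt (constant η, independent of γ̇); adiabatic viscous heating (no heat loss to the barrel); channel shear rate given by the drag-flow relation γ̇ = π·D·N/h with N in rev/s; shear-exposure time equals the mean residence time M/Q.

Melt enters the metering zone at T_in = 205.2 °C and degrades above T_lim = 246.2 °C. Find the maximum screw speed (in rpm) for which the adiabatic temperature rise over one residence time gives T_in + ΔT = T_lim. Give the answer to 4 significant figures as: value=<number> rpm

Convert throughput: Q = 217.0 kg/h = 217.0/3600 = 0.0602778 kg/s
t_res = M / Q_s = 2.34 / 0.0602778 = 38.8203 s
D = 146.8 mm = 0.1468 m;  h = 4.01 mm = 0.00401 m
ΔT_a = T_lim − T_in = 246.2 °C − 205.2 °C = 41 K
Invert ΔT = ηγ̇²t_res/(ρcp) for γ̇: γ̇_max² = ΔT_a ρ cp / (η t_res) = 41·1039·2023 / (5149·38.8203) = 431.135 s⁻²
Take the square root: γ̇_max = √(431.135) = 20.7638 s⁻¹
N_max = γ̇_max h / (πD) = 20.7638·0.00401/(π·0.1468) = 0.180541 rev/s → ×60 = 10.8324 rpm

value=10.83 rpm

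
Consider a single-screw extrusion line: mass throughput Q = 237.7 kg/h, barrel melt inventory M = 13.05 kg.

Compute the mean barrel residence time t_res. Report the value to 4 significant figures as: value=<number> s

Convert throughput: Q = 237.7 kg/h = 237.7/3600 = 0.0660278 kg/s
t_res = M / Q_s = 13.05 / 0.0660278 = 197.644 s

value=197.6 s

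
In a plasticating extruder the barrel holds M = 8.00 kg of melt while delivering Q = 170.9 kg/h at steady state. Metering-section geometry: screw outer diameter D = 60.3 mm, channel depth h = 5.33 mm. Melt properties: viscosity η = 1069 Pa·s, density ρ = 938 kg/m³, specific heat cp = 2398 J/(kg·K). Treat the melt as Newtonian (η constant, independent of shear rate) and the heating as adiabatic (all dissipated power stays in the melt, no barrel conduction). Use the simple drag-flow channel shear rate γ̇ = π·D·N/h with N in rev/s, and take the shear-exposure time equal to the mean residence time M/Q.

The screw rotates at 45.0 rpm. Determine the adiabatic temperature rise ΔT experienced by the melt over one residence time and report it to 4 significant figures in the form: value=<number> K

value=56.91 K

Convert throughput: Q = 170.9 kg/h = 170.9/3600 = 0.0474722 kg/s
Mean residence time: t_res = M/Q_s = 8.00 kg / 0.0474722 kg/s = 168.52 s
Convert to SI: D = 0.0603 m, h = 0.00533 m, N = 45.0/60 = 0.75 rev/s
γ̇ = π·D·N / h = π · 0.0603 · 0.75 / 0.00533 = 26.6564 s⁻¹
ΔT = η·γ̇²·t_res/(ρ·cp) = [1069 × 26.6564² × 168.52] / [938 × 2398] = 56.9087 K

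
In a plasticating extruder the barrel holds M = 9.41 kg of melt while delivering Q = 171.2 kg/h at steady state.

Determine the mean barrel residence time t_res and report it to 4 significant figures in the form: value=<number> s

value=197.9 s

Convert throughput: Q = 171.2 kg/h = 171.2/3600 = 0.0475556 kg/s
t_res = M / Q_s = 9.41 / 0.0475556 = 197.874 s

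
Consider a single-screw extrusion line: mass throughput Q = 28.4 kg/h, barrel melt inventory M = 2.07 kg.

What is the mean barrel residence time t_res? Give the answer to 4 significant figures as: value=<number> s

Throughput in SI: Q_s = 28.4 kg/h ÷ 3600 s/h = 0.00788889 kg/s
t_res = M / Q_s = 2.07 / 0.00788889 = 262.394 s

value=262.4 s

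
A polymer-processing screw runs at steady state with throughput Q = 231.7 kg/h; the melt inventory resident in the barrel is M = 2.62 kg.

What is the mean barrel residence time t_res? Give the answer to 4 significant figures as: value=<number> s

value=40.71 s

Q_s = Q / 3600 = 231.7 / 3600 = 0.0643611 kg/s
Mean residence time: t_res = M/Q_s = 2.62 kg / 0.0643611 kg/s = 40.7078 s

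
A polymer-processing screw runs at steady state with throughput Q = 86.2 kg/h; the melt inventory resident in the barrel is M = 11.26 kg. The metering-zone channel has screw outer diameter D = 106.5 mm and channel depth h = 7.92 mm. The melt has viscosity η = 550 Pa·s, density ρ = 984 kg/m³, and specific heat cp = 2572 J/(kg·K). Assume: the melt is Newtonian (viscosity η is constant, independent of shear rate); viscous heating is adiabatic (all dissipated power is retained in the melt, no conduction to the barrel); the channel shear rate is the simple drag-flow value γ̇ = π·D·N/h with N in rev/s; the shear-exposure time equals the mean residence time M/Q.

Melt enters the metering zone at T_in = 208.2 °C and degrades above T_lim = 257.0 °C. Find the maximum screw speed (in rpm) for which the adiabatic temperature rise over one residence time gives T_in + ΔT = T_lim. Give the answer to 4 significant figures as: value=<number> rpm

value=31.04 rpm

Throughput in SI: Q_s = 86.2 kg/h ÷ 3600 s/h = 0.0239444 kg/s
t_res = M / Q_s = 11.26 / 0.0239444 = 470.255 s
D = 106.5 mm = 0.1065 m;  h = 7.92 mm = 0.00792 m
ΔT_a = T_lim − T_in = 257.0 − 208.2 = 48.8 K
γ̇_max² = ΔT_a·ρ·cp / (η·t_res) = [48.8 × 984 × 2572] / [550 × 470.255] = 477.518 s⁻²
γ̇_max = sqrt(477.518) = 21.8522 s⁻¹
Solve γ̇ = πDN/h for N: N_max = γ̇_max·h/(π·D) = 21.8522 × 0.00792 / (π × 0.1065) = 0.517274 rev/s = 31.0364 rpm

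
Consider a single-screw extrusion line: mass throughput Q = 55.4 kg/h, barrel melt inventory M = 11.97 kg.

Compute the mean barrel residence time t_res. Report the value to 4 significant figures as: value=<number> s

Throughput in SI: Q_s = 55.4 kg/h ÷ 3600 s/h = 0.0153889 kg/s
t_res = M / Q_s = 11.97 / 0.0153889 = 777.834 s

value=777.8 s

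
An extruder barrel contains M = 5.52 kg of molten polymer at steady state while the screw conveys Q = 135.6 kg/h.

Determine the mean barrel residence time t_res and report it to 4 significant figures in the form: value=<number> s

Convert throughput: Q = 135.6 kg/h = 135.6/3600 = 0.0376667 kg/s
t_res = M / Q_s = 5.52 ÷ 0.0376667 = 146.549 s

value=146.5 s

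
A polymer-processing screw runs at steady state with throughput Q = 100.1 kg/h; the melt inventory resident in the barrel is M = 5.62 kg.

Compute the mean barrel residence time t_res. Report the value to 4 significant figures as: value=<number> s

value=202.1 s

Throughput in SI: Q_s = 100.1 kg/h ÷ 3600 s/h = 0.0278056 kg/s
Mean residence time: t_res = M/Q_s = 5.62 kg / 0.0278056 kg/s = 202.118 s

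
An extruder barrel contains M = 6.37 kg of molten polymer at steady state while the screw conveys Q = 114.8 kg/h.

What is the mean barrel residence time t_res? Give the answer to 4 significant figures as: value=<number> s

value=199.8 s

Throughput in SI: Q_s = 114.8 kg/h ÷ 3600 s/h = 0.0318889 kg/s
Mean residence time: t_res = M/Q_s = 6.37 kg / 0.0318889 kg/s = 199.756 s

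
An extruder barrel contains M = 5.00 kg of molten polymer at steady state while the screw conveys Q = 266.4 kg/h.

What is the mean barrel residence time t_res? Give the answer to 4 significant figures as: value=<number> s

Q_s = Q / 3600 = 266.4 / 3600 = 0.074 kg/s
t_res = M / Q_s = 5.00 ÷ 0.074 = 67.5676 s

value=67.57 s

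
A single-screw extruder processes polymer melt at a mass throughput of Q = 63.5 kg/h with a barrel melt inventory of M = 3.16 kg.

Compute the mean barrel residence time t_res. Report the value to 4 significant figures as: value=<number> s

Q_s = Q / 3600 = 63.5 / 3600 = 0.0176389 kg/s
t_res = M / Q_s = 3.16 ÷ 0.0176389 = 179.15 s

value=179.1 s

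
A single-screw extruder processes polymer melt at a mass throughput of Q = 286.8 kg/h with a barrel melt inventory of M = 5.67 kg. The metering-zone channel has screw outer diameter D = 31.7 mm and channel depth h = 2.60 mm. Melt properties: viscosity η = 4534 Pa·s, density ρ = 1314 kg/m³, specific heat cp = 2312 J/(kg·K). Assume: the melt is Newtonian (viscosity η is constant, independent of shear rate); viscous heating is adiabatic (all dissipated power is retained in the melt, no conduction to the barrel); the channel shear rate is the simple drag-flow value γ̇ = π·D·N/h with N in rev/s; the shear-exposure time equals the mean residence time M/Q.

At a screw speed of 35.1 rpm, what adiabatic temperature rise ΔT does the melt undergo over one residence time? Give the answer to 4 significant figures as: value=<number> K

value=53.33 K

Q_s = Q / 3600 = 286.8 / 3600 = 0.0796667 kg/s
t_res = M / Q_s = 5.67 / 0.0796667 = 71.1715 s
D = 31.7 mm = 0.0317 m;  h = 2.60 mm = 0.0026 m;  N = 35.1 rpm / 60 = 0.585 rev/s
Shear rate: γ̇ = πDN/h = π·0.0317·0.585/0.0026 = 22.4074 s⁻¹
Adiabatic rise: ΔT = η γ̇² t_res / (ρ cp) = 4534·(22.4074)²·71.1715 / (1314·2312) = 53.332 K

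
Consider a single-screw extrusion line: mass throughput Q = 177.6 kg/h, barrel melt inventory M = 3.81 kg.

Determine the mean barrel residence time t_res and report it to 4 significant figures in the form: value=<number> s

value=77.23 s

Q_s = Q / 3600 = 177.6 / 3600 = 0.0493333 kg/s
t_res = M / Q_s = 3.81 ÷ 0.0493333 = 77.2297 s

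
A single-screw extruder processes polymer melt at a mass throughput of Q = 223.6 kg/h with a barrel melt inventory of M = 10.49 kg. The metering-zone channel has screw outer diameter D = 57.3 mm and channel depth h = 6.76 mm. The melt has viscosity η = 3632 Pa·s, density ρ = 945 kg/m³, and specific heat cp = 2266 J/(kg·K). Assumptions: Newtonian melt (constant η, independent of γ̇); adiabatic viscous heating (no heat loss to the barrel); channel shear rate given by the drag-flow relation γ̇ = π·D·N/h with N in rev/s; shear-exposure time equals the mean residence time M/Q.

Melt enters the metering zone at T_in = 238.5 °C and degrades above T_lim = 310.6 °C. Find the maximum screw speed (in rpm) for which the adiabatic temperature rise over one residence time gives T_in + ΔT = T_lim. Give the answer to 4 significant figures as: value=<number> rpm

value=35.75 rpm

Convert throughput: Q = 223.6 kg/h = 223.6/3600 = 0.0621111 kg/s
Mean residence time: t_res = M/Q_s = 10.49 kg / 0.0621111 kg/s = 168.891 s
Geometry in SI: D = 57.3 mm → 0.0573 m, h = 6.76 mm → 0.00676 m
Allowable rise: ΔT_a = T_lim − T_in = 310.6 − 238.5 = 72.1 K
Invert ΔT = ηγ̇²t_res/(ρcp) for γ̇: γ̇_max² = ΔT_a ρ cp / (η t_res) = 72.1·945·2266 / (3632·168.891) = 251.695 s⁻²
Take the square root: γ̇_max = √(251.695) = 15.8649 s⁻¹
N_max = γ̇_max·h / (π·D) = 15.8649 · 0.00676 / (π · 0.0573) = 0.595771 rev/s = 35.7463 rpm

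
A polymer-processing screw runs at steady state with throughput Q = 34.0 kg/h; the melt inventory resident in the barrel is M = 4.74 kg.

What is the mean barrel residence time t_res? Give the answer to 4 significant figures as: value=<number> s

value=501.9 s

Throughput in SI: Q_s = 34.0 kg/h ÷ 3600 s/h = 0.00944444 kg/s
t_res = M / Q_s = 4.74 / 0.00944444 = 501.882 s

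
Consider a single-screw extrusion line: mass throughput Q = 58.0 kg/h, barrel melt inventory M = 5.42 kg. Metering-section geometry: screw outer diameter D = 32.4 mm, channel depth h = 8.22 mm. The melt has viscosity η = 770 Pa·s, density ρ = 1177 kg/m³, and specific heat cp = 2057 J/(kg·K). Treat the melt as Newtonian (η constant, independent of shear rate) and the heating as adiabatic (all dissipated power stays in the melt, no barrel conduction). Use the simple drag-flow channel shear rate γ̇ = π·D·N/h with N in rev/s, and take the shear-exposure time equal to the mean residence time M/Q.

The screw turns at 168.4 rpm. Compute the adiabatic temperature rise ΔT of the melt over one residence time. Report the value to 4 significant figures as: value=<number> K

Q_s = Q / 3600 = 58.0 / 3600 = 0.0161111 kg/s
t_res = M / Q_s = 5.42 ÷ 0.0161111 = 336.414 s
Convert to SI: D = 0.0324 m, h = 0.00822 m, N = 168.4/60 = 2.80667 rev/s
Shear rate: γ̇ = πDN/h = π·0.0324·2.80667/0.00822 = 34.7547 s⁻¹
ΔT = η·γ̇²·t_res/(ρ·cp) = [770 × 34.7547² × 336.414] / [1177 × 2057] = 129.235 K

value=129.2 K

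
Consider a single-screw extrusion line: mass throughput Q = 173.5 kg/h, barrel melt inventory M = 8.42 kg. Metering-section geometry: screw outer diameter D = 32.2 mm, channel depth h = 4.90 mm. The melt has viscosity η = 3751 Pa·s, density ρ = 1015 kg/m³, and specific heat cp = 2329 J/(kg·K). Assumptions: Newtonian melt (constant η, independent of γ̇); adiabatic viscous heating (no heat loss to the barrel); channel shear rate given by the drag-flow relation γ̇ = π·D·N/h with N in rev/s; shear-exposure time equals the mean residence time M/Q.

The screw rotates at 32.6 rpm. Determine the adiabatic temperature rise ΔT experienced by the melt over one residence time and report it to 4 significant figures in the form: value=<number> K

Throughput in SI: Q_s = 173.5 kg/h ÷ 3600 s/h = 0.0481944 kg/s
t_res = M / Q_s = 8.42 ÷ 0.0481944 = 174.709 s
D = 32.2 mm = 0.0322 m;  h = 4.90 mm = 0.0049 m;  N = 32.6 rpm / 60 = 0.543333 rev/s
γ̇ = π D N / h = (π)(0.0322)(0.543333) / 0.0049 = 11.217 s⁻¹
ΔT = η·γ̇²·t_res / (ρ·cp) = 3751 · (11.217)² · 174.709 / (1015 · 2329) = 34.8802 K

value=34.88 K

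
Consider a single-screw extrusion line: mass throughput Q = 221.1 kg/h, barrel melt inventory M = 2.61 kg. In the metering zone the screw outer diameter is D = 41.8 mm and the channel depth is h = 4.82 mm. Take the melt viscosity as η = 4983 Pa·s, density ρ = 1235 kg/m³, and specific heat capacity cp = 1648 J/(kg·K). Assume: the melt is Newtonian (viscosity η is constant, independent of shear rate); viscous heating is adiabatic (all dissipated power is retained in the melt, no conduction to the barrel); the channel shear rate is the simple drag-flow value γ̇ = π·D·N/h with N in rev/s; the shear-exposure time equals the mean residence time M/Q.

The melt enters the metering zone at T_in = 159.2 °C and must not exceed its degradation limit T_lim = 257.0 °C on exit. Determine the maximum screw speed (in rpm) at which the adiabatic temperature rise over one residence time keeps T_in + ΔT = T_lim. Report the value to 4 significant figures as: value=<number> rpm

Throughput in SI: Q_s = 221.1 kg/h ÷ 3600 s/h = 0.0614167 kg/s
t_res = M / Q_s = 2.61 ÷ 0.0614167 = 42.4966 s
D = 41.8 mm = 0.0418 m;  h = 4.82 mm = 0.00482 m
ΔT_a = T_lim − T_in = 257.0 − 159.2 = 97.8 K
γ̇_max² = ΔT_a·ρ·cp/(η·t_res) = 97.8·1235·1648/(4983·42.4966) = 939.978 s⁻²
Take the square root: γ̇_max = √(939.978) = 30.6591 s⁻¹
N_max = γ̇_max h / (πD) = 30.6591·0.00482/(π·0.0418) = 1.12533 rev/s → ×60 = 67.5198 rpm

value=67.52 rpm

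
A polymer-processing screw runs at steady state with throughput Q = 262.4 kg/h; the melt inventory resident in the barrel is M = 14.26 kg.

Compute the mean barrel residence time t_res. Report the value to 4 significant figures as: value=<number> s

value=195.6 s

Convert throughput: Q = 262.4 kg/h = 262.4/3600 = 0.0728889 kg/s
t_res = M / Q_s = 14.26 / 0.0728889 = 195.64 s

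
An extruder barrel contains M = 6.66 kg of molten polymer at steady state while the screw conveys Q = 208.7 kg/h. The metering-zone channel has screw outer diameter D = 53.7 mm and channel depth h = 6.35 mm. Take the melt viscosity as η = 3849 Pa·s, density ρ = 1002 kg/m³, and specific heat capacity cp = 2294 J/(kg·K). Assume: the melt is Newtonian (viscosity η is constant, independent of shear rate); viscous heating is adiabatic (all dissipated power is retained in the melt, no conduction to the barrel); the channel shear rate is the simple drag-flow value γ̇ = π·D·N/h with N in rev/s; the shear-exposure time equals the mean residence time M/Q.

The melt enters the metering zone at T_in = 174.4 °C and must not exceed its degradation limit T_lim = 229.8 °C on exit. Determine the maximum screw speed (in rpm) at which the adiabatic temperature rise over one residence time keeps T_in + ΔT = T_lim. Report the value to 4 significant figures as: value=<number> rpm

Convert throughput: Q = 208.7 kg/h = 208.7/3600 = 0.0579722 kg/s
Mean residence time: t_res = M/Q_s = 6.66 kg / 0.0579722 kg/s = 114.883 s
Convert to metres: D = 0.0537 m, h = 0.00635 m
ΔT_a = T_lim − T_in = 229.8 − 174.4 = 55.4 K
γ̇_max² = ΔT_a·ρ·cp/(η·t_res) = 55.4·1002·2294/(3849·114.883) = 287.984 s⁻²
γ̇_max = sqrt(287.984) = 16.9701 s⁻¹
N_max = γ̇_max h / (πD) = 16.9701·0.00635/(π·0.0537) = 0.638754 rev/s → ×60 = 38.3253 rpm

value=38.33 rpm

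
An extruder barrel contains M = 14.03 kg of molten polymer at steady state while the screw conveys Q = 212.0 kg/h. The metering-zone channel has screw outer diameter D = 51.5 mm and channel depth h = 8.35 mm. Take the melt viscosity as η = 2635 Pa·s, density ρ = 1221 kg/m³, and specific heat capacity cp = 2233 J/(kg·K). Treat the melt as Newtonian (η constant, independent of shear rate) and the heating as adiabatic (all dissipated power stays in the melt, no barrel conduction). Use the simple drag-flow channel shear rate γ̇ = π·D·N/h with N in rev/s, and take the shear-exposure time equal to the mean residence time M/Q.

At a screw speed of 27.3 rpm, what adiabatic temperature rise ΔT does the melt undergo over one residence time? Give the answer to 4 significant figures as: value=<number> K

Throughput in SI: Q_s = 212.0 kg/h ÷ 3600 s/h = 0.0588889 kg/s
t_res = M / Q_s = 14.03 / 0.0588889 = 238.245 s
D = 51.5 mm = 0.0515 m;  h = 8.35 mm = 0.00835 m;  N = 27.3 rpm / 60 = 0.455 rev/s
γ̇ = π D N / h = (π)(0.0515)(0.455) / 0.00835 = 8.81621 s⁻¹
ΔT = η·γ̇²·t_res / (ρ·cp) = 2635 · (8.81621)² · 238.245 / (1221 · 2233) = 17.8964 K

value=17.90 K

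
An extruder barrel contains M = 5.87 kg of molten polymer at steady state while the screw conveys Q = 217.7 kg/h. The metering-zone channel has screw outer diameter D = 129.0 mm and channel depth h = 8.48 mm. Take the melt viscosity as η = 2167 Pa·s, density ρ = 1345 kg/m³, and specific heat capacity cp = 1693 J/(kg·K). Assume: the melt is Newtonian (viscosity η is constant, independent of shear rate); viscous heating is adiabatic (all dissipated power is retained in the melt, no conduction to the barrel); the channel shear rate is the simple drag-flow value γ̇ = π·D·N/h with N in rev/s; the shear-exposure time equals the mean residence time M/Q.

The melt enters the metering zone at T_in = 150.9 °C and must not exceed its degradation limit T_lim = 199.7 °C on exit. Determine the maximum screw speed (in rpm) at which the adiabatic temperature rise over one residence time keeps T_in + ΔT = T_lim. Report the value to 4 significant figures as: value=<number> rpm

value=28.86 rpm

Convert throughput: Q = 217.7 kg/h = 217.7/3600 = 0.0604722 kg/s
t_res = M / Q_s = 5.87 / 0.0604722 = 97.0694 s
D = 129.0 mm = 0.129 m;  h = 8.48 mm = 0.00848 m
Allowable rise: ΔT_a = T_lim − T_in = 199.7 − 150.9 = 48.8 K
γ̇_max² = ΔT_a·ρ·cp / (η·t_res) = [48.8 × 1345 × 1693] / [2167 × 97.0694] = 528.272 s⁻²
Take the square root: γ̇_max = √(528.272) = 22.9842 s⁻¹
N_max = γ̇_max h / (πD) = 22.9842·0.00848/(π·0.129) = 0.480934 rev/s → ×60 = 28.856 rpm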